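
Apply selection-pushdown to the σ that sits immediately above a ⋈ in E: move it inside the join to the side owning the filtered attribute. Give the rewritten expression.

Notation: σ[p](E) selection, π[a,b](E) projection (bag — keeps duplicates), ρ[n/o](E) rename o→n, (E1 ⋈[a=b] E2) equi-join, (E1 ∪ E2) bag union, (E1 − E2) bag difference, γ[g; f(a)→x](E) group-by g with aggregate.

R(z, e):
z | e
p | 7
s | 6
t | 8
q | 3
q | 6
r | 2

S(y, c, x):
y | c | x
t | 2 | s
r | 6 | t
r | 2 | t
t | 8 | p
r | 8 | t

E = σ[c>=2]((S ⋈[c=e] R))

σ filters on c, owned by the left side.
E' = (σ[c>=2](S) ⋈[c=e] R)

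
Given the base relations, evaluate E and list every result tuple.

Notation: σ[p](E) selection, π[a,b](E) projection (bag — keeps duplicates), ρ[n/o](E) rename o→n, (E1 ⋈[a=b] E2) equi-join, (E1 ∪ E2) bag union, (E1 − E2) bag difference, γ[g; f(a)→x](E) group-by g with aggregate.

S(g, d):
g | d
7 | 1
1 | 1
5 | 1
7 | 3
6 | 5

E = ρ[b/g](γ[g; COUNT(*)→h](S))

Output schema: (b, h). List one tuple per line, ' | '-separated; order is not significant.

Row counts bottom-up:
  S → 5
  γ[g; COUNT(*)→h](S) → 4
  ρ[b/g](γ[g; COUNT(*)→h](S)) → 4

== RESULT ==
b | h
1 | 1
5 | 1
6 | 1
7 | 2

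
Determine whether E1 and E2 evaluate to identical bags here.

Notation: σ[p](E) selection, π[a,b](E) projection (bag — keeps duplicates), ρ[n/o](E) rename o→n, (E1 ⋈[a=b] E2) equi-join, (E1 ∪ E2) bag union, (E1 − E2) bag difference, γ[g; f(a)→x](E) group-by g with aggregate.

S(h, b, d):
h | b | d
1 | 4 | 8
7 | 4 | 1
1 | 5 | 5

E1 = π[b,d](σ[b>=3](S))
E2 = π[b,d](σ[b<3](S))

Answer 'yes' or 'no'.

E1 per-node cardinality:
  S → 3
  σ[b>=3](S) → 3
  π[b,d](σ[b>=3](S)) → 3
E2 per-node cardinality:
  S → 3
  σ[b<3](S) → 0
  π[b,d](σ[b<3](S)) → 0

E1 result:
b | d
4 | 1
4 | 8
5 | 5
E2 result:
b | d
(0 rows)
Witness: (5, 5) appears 1× in E1 but 0× in E2.

no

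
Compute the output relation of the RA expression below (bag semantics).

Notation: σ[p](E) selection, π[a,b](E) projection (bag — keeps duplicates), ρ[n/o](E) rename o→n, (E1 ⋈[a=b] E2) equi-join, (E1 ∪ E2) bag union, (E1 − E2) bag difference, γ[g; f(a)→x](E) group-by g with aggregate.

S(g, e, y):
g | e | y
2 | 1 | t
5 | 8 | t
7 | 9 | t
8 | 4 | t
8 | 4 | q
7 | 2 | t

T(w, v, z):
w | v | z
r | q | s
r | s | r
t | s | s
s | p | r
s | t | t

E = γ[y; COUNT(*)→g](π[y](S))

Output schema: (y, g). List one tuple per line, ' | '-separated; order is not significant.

Row counts bottom-up:
  S → 6
  π[y](S) → 6
  γ[y; COUNT(*)→g](π[y](S)) → 2

== RESULT ==
y | g
q | 1
t | 5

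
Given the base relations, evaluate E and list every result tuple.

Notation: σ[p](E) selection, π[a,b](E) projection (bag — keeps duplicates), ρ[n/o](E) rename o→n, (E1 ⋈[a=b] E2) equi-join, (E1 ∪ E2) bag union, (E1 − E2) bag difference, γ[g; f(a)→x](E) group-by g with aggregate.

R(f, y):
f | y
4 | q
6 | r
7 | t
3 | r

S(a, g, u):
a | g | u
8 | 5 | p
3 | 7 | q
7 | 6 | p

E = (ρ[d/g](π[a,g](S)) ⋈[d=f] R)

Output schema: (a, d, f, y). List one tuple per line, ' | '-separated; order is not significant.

Row counts bottom-up:
  S → 3
  π[a,g](S) → 3
  ρ[d/g](π[a,g](S)) → 3
  R → 4
  (ρ[d/g](π[a,g](S)) ⋈[d=f] R) → 2

== RESULT ==
a | d | f | y
3 | 7 | 7 | t
7 | 6 | 6 | r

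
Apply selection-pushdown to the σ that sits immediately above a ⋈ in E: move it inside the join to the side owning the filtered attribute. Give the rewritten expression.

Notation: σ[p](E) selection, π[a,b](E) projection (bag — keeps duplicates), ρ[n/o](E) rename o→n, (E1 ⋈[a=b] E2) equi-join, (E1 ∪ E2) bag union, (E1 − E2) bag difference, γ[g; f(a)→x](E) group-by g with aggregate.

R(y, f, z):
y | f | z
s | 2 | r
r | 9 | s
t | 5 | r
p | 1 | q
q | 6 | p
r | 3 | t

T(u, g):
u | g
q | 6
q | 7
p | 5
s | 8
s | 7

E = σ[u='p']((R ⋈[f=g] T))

σ filters on u, owned by the right side.
E' = (R ⋈[f=g] σ[u='p'](T))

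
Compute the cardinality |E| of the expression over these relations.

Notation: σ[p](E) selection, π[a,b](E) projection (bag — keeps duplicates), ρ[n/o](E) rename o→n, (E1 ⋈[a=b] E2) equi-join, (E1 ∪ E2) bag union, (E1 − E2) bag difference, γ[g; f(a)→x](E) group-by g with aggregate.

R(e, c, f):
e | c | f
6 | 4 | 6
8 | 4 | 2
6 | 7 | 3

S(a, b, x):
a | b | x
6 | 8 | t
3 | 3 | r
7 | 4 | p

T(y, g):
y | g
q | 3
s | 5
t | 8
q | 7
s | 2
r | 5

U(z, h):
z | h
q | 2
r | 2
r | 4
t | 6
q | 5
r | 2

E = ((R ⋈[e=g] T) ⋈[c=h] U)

Subexpression sizes:
  R → 3
  T → 6
  (R ⋈[e=g] T) → 1
  U → 6
  ((R ⋈[e=g] T) ⋈[c=h] U) → 1

|E| = 1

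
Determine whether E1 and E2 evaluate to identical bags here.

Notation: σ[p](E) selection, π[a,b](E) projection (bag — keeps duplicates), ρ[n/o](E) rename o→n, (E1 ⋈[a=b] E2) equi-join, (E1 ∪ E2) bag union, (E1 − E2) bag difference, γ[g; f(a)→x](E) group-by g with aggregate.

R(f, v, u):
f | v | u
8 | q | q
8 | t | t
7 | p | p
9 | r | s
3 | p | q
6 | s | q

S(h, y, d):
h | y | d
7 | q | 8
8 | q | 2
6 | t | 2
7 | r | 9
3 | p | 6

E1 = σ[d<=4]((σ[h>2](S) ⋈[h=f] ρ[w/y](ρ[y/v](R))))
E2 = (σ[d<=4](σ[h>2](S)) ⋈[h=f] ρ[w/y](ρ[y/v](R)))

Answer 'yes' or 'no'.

E1 stepwise |·|:
  S → 5
  σ[h>2](S) → 5
  R → 6
  ρ[y/v](R) → 6
  ρ[w/y](ρ[y/v](R)) → 6
  (σ[h>2](S) ⋈[h=f] ρ[w/y](ρ[y/v](R))) → 6
  σ[d<=4]((σ[h>2](S) ⋈[h=f] ρ[w/y](ρ[y/v](R)))) → 3
E2 stepwise |·|:
  S → 5
  σ[h>2](S) → 5
  σ[d<=4](σ[h>2](S)) → 2
  R → 6
  ρ[y/v](R) → 6
  ρ[w/y](ρ[y/v](R)) → 6
  (σ[d<=4](σ[h>2](S)) ⋈[h=f] ρ[w/y](ρ[y/v](R))) → 3

E1 and E2 produce the same multiset:
h | y | d | f | w | u
6 | t | 2 | 6 | s | q
8 | q | 2 | 8 | q | q
8 | q | 2 | 8 | t | t

yes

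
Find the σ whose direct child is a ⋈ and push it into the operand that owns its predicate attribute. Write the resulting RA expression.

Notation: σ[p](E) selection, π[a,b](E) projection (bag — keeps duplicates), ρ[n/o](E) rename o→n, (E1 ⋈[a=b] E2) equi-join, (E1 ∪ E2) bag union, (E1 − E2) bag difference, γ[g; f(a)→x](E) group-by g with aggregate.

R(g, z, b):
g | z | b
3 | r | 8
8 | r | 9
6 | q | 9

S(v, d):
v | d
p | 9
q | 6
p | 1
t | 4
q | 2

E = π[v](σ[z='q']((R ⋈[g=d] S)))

σ filters on z, owned by the left side.
E' = π[v]((σ[z='q'](R) ⋈[g=d] S))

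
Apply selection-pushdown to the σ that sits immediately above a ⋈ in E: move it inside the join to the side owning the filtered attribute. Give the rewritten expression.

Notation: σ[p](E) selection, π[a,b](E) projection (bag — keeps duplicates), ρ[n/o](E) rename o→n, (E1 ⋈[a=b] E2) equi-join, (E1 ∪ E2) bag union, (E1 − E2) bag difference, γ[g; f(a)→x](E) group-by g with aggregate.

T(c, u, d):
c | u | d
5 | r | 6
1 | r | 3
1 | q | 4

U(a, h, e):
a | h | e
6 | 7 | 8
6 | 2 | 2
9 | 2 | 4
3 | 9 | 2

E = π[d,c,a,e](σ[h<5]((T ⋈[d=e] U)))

σ filters on h, owned by the right side.
E' = π[d,c,a,e]((T ⋈[d=e] σ[h<5](U)))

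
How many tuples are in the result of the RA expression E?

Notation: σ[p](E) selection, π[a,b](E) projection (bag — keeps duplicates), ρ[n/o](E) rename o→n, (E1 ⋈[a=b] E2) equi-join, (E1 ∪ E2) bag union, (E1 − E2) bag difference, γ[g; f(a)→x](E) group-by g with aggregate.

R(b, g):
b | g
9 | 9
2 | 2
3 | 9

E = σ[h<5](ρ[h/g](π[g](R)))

Stepwise |·|:
  R → 3
  π[g](R) → 3
  ρ[h/g](π[g](R)) → 3
  σ[h<5](ρ[h/g](π[g](R))) → 1

|E| = 1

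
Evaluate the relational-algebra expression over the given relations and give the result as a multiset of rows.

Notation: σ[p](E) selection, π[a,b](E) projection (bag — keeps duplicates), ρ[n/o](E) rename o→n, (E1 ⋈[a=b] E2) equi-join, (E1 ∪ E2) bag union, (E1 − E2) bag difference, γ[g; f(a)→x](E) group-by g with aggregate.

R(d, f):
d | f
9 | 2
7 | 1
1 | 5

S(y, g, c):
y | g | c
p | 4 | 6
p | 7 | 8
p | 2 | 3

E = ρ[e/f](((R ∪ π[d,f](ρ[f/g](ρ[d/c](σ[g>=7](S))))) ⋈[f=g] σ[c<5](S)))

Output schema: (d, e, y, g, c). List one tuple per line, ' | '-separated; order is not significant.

Row counts bottom-up:
  R → 3
  S → 3
  σ[g>=7](S) → 1
  ρ[d/c](σ[g>=7](S)) → 1
  ρ[f/g](ρ[d/c](σ[g>=7](S))) → 1
  π[d,f](ρ[f/g](ρ[d/c](σ[g>=7](S)))) → 1
  (R ∪ π[d,f](ρ[f/g](ρ[d/c](σ[g>=7](S))))) → 4
  S → 3
  σ[c<5](S) → 1
  ((R ∪ π[d,f](ρ[f/g](ρ[d/c](σ[g>=7](S))))) ⋈[f=g] σ[c<5](S)) → 1
  ρ[e/f](((R ∪ π[d,f](ρ[f/g](ρ[d/c](σ[g>=7](S))))) ⋈[f=g] σ[c<5](S))) → 1

== RESULT ==
d | e | y | g | c
9 | 2 | p | 2 | 3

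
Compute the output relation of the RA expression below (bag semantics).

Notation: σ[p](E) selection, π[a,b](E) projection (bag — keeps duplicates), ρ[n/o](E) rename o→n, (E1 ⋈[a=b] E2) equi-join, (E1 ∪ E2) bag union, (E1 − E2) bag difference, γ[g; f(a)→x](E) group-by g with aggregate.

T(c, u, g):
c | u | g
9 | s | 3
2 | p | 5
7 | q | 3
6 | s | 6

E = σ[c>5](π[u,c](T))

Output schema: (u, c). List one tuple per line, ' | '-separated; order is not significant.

Row counts bottom-up:
  T → 4
  π[u,c](T) → 4
  σ[c>5](π[u,c](T)) → 3

== RESULT ==
u | c
q | 7
s | 6
s | 9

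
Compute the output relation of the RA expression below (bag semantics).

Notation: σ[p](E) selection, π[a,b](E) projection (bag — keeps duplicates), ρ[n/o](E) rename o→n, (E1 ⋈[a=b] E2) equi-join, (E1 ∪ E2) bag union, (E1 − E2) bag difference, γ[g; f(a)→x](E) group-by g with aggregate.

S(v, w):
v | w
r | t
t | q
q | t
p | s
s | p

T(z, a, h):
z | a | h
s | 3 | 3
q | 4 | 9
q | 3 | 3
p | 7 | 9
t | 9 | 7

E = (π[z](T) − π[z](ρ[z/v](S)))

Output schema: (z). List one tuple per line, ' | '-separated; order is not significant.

Row counts bottom-up:
  T → 5
  π[z](T) → 5
  S → 5
  ρ[z/v](S) → 5
  π[z](ρ[z/v](S)) → 5
  (π[z](T) − π[z](ρ[z/v](S))) → 1

== RESULT ==
z
q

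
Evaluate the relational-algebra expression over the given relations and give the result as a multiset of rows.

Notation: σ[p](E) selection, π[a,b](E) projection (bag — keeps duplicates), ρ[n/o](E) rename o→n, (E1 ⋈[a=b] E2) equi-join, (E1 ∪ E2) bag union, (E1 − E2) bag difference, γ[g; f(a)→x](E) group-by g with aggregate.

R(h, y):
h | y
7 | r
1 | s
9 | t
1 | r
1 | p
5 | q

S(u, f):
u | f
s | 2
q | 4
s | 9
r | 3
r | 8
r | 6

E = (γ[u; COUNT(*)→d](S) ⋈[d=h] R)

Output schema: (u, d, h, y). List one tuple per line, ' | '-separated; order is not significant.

Subexpression sizes:
  S → 6
  γ[u; COUNT(*)→d](S) → 3
  R → 6
  (γ[u; COUNT(*)→d](S) ⋈[d=h] R) → 3

== RESULT ==
u | d | h | y
q | 1 | 1 | p
q | 1 | 1 | r
q | 1 | 1 | s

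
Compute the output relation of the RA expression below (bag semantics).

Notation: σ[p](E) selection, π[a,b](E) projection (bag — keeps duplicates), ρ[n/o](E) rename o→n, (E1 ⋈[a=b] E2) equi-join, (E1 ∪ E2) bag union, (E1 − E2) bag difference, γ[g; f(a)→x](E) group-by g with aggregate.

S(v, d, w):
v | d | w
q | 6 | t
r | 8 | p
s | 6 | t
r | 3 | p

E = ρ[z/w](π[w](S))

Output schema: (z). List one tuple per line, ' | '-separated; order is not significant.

Per-node cardinality:
  S → 4
  π[w](S) → 4
  ρ[z/w](π[w](S)) → 4

== RESULT ==
z
p
p
t
t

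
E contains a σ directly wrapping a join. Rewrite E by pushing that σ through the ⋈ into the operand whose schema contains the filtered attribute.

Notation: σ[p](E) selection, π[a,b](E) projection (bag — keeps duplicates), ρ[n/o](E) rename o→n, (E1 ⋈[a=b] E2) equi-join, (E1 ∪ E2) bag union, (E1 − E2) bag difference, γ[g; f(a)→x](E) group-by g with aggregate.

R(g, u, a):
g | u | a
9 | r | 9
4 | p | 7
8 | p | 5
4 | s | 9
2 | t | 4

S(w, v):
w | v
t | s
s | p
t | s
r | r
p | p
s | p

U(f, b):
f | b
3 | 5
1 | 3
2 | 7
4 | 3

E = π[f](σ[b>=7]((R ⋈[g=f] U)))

σ filters on b, owned by the right side.
E' = π[f]((R ⋈[g=f] σ[b>=7](U)))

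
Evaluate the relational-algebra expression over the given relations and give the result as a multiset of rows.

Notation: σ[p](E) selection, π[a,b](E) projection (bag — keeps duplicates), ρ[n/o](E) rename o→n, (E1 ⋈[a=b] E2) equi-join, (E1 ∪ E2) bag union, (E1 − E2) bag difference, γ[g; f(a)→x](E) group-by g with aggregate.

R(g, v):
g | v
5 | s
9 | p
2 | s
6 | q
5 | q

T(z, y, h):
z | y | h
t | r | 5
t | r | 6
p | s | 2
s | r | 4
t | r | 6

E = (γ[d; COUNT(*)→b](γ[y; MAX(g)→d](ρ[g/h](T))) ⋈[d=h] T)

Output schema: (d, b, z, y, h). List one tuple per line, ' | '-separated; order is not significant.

Subexpression sizes:
  T → 5
  ρ[g/h](T) → 5
  γ[y; MAX(g)→d](ρ[g/h](T)) → 2
  γ[d; COUNT(*)→b](γ[y; MAX(g)→d](ρ[g/h](T))) → 2
  T → 5
  (γ[d; COUNT(*)→b](γ[y; MAX(g)→d](ρ[g/h](T))) ⋈[d=h] T) → 3

== RESULT ==
d | b | z | y | h
2 | 1 | p | s | 2
6 | 1 | t | r | 6
6 | 1 | t | r | 6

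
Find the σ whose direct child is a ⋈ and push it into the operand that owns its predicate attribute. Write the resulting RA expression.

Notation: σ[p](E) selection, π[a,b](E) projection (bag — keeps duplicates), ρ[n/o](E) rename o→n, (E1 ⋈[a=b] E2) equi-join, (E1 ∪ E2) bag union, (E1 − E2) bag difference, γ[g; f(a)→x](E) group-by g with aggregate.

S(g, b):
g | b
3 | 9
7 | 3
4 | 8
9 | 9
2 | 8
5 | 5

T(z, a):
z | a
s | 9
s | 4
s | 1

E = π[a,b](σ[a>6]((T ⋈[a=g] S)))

σ filters on a, owned by the left side.
E' = π[a,b]((σ[a>6](T) ⋈[a=g] S))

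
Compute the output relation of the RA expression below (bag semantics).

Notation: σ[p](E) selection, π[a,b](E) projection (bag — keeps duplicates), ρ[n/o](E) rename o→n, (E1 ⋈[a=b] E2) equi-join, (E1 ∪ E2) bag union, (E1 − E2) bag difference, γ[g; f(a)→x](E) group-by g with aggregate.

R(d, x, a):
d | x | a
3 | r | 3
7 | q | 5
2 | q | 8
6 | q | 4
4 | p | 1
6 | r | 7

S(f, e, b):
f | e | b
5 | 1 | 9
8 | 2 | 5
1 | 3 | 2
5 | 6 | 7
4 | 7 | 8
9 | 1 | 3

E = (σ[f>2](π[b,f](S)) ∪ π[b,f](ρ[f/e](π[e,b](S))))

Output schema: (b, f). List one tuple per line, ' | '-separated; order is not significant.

Stepwise |·|:
  S → 6
  π[b,f](S) → 6
  σ[f>2](π[b,f](S)) → 5
  S → 6
  π[e,b](S) → 6
  ρ[f/e](π[e,b](S)) → 6
  π[b,f](ρ[f/e](π[e,b](S))) → 6
  (σ[f>2](π[b,f](S)) ∪ π[b,f](ρ[f/e](π[e,b](S)))) → 11

== RESULT ==
b | f
2 | 3
3 | 1
3 | 9
5 | 2
5 | 8
7 | 5
7 | 6
8 | 4
8 | 7
9 | 1
9 | 5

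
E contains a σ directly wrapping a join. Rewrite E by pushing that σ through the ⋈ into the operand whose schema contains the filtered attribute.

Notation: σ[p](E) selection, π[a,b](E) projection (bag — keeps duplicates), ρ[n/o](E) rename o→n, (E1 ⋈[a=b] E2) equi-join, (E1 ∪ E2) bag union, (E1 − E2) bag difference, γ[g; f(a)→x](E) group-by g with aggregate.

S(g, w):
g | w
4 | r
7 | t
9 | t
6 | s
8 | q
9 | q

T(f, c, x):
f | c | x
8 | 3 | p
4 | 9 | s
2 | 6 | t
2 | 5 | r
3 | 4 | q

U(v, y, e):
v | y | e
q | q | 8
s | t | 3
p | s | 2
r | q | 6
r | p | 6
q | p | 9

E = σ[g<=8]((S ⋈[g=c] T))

σ filters on g, owned by the left side.
E' = (σ[g<=8](S) ⋈[g=c] T)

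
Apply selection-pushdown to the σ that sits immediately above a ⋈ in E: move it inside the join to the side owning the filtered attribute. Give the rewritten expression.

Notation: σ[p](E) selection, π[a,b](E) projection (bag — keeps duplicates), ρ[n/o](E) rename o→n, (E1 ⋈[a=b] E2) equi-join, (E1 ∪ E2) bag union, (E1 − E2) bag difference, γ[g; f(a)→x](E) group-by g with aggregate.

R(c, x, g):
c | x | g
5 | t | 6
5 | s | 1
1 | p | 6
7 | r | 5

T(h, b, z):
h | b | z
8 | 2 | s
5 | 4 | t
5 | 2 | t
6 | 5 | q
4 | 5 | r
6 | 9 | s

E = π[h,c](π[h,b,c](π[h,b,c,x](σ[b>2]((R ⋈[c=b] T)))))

σ filters on b, owned by the right side.
E' = π[h,c](π[h,b,c](π[h,b,c,x]((R ⋈[c=b] σ[b>2](T)))))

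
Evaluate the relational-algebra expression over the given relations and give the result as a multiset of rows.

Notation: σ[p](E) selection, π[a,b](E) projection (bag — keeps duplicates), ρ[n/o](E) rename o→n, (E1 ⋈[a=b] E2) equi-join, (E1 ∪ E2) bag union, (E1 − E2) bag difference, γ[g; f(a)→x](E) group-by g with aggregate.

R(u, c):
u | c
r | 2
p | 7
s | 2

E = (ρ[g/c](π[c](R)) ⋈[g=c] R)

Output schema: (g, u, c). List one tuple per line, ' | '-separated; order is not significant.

Row counts bottom-up:
  R → 3
  π[c](R) → 3
  ρ[g/c](π[c](R)) → 3
  R → 3
  (ρ[g/c](π[c](R)) ⋈[g=c] R) → 5

== RESULT ==
g | u | c
2 | r | 2
2 | r | 2
2 | s | 2
2 | s | 2
7 | p | 7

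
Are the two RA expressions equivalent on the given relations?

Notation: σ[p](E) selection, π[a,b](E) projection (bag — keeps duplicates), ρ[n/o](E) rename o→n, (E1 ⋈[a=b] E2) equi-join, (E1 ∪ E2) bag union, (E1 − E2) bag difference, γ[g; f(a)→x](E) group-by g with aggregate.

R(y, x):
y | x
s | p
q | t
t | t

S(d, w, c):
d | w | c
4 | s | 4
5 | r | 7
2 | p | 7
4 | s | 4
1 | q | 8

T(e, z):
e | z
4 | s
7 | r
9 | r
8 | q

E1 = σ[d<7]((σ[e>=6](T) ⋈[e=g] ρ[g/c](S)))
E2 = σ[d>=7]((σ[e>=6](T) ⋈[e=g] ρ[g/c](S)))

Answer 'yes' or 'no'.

E1 row counts bottom-up:
  T → 4
  σ[e>=6](T) → 3
  S → 5
  ρ[g/c](S) → 5
  (σ[e>=6](T) ⋈[e=g] ρ[g/c](S)) → 3
  σ[d<7]((σ[e>=6](T) ⋈[e=g] ρ[g/c](S))) → 3
E2 row counts bottom-up:
  T → 4
  σ[e>=6](T) → 3
  S → 5
  ρ[g/c](S) → 5
  (σ[e>=6](T) ⋈[e=g] ρ[g/c](S)) → 3
  σ[d>=7]((σ[e>=6](T) ⋈[e=g] ρ[g/c](S))) → 0

E1 result:
e | z | d | w | g
7 | r | 2 | p | 7
7 | r | 5 | r | 7
8 | q | 1 | q | 8
E2 result:
e | z | d | w | g
(0 rows)
Witness: (8, 'q', 1, 'q', 8) appears 1× in E1 but 0× in E2.

no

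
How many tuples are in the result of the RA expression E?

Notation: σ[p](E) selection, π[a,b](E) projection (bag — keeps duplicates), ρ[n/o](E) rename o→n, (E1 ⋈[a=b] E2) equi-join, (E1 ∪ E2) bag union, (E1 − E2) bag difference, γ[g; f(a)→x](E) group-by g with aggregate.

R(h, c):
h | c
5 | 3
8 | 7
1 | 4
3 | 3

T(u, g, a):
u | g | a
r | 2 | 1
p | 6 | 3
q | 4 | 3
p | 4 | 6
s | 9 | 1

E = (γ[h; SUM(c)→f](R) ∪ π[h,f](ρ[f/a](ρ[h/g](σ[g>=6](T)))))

Row counts bottom-up:
  R → 4
  γ[h; SUM(c)→f](R) → 4
  T → 5
  σ[g>=6](T) → 2
  ρ[h/g](σ[g>=6](T)) → 2
  ρ[f/a](ρ[h/g](σ[g>=6](T))) → 2
  π[h,f](ρ[f/a](ρ[h/g](σ[g>=6](T)))) → 2
  (γ[h; SUM(c)→f](R) ∪ π[h,f](ρ[f/a](ρ[h/g](σ[g>=6](T))))) → 6

|E| = 6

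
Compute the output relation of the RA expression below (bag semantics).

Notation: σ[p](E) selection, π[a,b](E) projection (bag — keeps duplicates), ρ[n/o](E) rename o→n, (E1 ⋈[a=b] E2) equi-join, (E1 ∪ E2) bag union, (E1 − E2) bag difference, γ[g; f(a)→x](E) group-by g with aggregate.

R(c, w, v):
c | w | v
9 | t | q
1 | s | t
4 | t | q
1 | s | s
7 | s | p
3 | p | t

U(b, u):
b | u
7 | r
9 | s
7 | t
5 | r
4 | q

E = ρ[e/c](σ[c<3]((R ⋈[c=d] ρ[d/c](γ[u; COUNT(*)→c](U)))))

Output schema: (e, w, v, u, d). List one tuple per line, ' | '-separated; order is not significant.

Stepwise |·|:
  R → 6
  U → 5
  γ[u; COUNT(*)→c](U) → 4
  ρ[d/c](γ[u; COUNT(*)→c](U)) → 4
  (R ⋈[c=d] ρ[d/c](γ[u; COUNT(*)→c](U))) → 6
  σ[c<3]((R ⋈[c=d] ρ[d/c](γ[u; COUNT(*)→c](U)))) → 6
  ρ[e/c](σ[c<3]((R ⋈[c=d] ρ[d/c](γ[u; COUNT(*)→c](U))))) → 6

== RESULT ==
e | w | v | u | d
1 | s | s | q | 1
1 | s | s | s | 1
1 | s | s | t | 1
1 | s | t | q | 1
1 | s | t | s | 1
1 | s | t | t | 1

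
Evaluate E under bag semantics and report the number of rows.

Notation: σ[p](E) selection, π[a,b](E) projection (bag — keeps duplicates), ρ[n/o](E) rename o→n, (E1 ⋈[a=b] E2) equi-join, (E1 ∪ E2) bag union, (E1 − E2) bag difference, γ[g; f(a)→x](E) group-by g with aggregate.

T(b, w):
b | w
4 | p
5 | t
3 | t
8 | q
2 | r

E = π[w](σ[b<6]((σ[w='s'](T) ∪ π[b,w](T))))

Row counts bottom-up:
  T → 5
  σ[w='s'](T) → 0
  T → 5
  π[b,w](T) → 5
  (σ[w='s'](T) ∪ π[b,w](T)) → 5
  σ[b<6]((σ[w='s'](T) ∪ π[b,w](T))) → 4
  π[w](σ[b<6]((σ[w='s'](T) ∪ π[b,w](T)))) → 4

|E| = 4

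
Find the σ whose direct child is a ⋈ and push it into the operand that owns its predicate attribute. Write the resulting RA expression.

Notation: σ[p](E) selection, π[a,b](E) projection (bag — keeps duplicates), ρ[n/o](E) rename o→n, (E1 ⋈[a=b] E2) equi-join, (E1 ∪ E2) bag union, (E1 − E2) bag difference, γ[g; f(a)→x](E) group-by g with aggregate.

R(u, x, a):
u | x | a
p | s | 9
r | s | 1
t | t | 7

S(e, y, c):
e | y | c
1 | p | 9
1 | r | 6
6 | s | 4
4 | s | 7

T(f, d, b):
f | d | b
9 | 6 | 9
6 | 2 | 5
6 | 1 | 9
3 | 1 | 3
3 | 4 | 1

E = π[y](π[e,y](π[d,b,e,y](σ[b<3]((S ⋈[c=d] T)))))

σ filters on b, owned by the right side.
E' = π[y](π[e,y](π[d,b,e,y]((S ⋈[c=d] σ[b<3](T)))))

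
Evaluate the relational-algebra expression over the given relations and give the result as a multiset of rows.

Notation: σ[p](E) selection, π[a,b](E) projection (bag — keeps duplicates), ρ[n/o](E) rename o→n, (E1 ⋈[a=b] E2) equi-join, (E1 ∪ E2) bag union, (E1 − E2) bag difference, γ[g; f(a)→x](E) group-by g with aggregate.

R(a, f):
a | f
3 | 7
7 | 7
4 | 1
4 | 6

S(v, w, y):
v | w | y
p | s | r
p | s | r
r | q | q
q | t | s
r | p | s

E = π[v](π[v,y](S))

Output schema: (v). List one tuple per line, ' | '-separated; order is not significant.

Stepwise |·|:
  S → 5
  π[v,y](S) → 5
  π[v](π[v,y](S)) → 5

== RESULT ==
v
p
p
q
r
r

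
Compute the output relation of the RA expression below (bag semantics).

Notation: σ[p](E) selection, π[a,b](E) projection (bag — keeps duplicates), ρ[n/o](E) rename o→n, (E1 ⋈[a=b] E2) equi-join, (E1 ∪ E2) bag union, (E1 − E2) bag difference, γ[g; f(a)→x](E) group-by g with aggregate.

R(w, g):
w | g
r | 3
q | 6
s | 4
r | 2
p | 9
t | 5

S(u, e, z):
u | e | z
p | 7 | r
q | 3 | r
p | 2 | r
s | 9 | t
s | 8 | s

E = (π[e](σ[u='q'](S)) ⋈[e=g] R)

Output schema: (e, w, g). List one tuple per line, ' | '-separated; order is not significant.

Stepwise |·|:
  S → 5
  σ[u='q'](S) → 1
  π[e](σ[u='q'](S)) → 1
  R → 6
  (π[e](σ[u='q'](S)) ⋈[e=g] R) → 1

== RESULT ==
e | w | g
3 | r | 3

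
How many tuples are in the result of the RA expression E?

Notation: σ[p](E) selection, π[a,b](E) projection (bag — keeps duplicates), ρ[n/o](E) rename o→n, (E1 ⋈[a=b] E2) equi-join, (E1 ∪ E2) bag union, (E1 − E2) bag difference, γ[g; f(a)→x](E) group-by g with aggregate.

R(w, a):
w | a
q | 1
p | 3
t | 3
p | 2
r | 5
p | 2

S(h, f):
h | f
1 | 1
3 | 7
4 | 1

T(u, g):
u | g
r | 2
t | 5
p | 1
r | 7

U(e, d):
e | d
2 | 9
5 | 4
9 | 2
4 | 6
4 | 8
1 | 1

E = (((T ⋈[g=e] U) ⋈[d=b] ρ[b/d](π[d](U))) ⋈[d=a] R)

Subexpression sizes:
  T → 4
  U → 6
  (T ⋈[g=e] U) → 3
  U → 6
  π[d](U) → 6
  ρ[b/d](π[d](U)) → 6
  ((T ⋈[g=e] U) ⋈[d=b] ρ[b/d](π[d](U))) → 3
  R → 6
  (((T ⋈[g=e] U) ⋈[d=b] ρ[b/d](π[d](U))) ⋈[d=a] R) → 1

|E| = 1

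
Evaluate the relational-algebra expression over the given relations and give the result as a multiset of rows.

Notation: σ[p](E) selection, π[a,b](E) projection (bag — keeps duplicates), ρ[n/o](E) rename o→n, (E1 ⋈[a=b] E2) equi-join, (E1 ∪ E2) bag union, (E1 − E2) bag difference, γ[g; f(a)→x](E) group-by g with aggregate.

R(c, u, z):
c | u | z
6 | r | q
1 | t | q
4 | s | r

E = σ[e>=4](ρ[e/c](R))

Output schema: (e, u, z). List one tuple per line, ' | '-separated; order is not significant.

Stepwise |·|:
  R → 3
  ρ[e/c](R) → 3
  σ[e>=4](ρ[e/c](R)) → 2

== RESULT ==
e | u | z
4 | s | r
6 | r | q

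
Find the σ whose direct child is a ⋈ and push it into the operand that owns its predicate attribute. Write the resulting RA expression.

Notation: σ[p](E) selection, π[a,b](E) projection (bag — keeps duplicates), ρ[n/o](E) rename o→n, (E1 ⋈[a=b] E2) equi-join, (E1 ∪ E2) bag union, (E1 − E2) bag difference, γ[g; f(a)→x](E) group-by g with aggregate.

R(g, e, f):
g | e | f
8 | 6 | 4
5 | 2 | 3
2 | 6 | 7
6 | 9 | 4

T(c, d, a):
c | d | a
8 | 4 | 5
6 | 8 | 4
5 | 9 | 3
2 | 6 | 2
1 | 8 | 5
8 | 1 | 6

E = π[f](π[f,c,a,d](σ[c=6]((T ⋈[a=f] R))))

σ filters on c, owned by the left side.
E' = π[f](π[f,c,a,d]((σ[c=6](T) ⋈[a=f] R)))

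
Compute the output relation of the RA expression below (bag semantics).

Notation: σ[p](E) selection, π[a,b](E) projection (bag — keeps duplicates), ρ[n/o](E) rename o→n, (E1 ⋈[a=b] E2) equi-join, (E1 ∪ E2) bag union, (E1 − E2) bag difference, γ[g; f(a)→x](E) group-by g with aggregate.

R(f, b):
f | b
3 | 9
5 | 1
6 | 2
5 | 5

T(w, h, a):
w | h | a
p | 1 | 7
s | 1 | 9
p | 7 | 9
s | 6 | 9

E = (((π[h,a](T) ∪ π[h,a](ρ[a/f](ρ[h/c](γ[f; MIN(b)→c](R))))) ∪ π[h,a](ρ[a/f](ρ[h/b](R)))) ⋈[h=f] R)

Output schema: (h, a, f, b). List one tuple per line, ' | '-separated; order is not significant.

Subexpression sizes:
  T → 4
  π[h,a](T) → 4
  R → 4
  γ[f; MIN(b)→c](R) → 3
  ρ[h/c](γ[f; MIN(b)→c](R)) → 3
  ρ[a/f](ρ[h/c](γ[f; MIN(b)→c](R))) → 3
  π[h,a](ρ[a/f](ρ[h/c](γ[f; MIN(b)→c](R)))) → 3
  (π[h,a](T) ∪ π[h,a](ρ[a/f](ρ[h/c](γ[f; MIN(b)→c](R))))) → 7
  R → 4
  ρ[h/b](R) → 4
  ρ[a/f](ρ[h/b](R)) → 4
  π[h,a](ρ[a/f](ρ[h/b](R))) → 4
  ((π[h,a](T) ∪ π[h,a](ρ[a/f](ρ[h/c](γ[f; MIN(b)→c](R))))) ∪ π[h,a](ρ[a/f](ρ[h/b](R)))) → 11
  R → 4
  (((π[h,a](T) ∪ π[h,a](ρ[a/f](ρ[h/c](γ[f; MIN(b)→c](R))))) ∪ π[h,a](ρ[a/f](ρ[h/b](R)))) ⋈[h=f] R) → 3

== RESULT ==
h | a | f | b
5 | 5 | 5 | 1
5 | 5 | 5 | 5
6 | 9 | 6 | 2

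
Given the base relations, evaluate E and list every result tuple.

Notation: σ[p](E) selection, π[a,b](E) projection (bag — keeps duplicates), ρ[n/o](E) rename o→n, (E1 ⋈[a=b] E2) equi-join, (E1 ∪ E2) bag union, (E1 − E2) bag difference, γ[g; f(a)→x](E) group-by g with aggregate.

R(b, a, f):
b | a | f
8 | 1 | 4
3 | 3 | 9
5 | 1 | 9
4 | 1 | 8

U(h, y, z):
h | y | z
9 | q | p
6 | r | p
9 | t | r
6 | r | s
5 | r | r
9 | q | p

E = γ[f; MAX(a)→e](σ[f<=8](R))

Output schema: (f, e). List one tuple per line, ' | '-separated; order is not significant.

Subexpression sizes:
  R → 4
  σ[f<=8](R) → 2
  γ[f; MAX(a)→e](σ[f<=8](R)) → 2

== RESULT ==
f | e
4 | 1
8 | 1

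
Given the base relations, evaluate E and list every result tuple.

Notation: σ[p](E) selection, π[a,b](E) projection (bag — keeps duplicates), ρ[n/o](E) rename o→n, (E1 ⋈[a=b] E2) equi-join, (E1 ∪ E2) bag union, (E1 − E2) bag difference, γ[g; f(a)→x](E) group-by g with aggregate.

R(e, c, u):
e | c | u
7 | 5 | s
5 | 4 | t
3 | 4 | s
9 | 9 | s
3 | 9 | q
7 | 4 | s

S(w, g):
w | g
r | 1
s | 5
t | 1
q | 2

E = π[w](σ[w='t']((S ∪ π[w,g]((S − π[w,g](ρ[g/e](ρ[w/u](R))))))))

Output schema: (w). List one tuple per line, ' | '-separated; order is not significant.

Subexpression sizes:
  S → 4
  S → 4
  R → 6
  ρ[w/u](R) → 6
  ρ[g/e](ρ[w/u](R)) → 6
  π[w,g](ρ[g/e](ρ[w/u](R))) → 6
  (S − π[w,g](ρ[g/e](ρ[w/u](R)))) → 4
  π[w,g]((S − π[w,g](ρ[g/e](ρ[w/u](R))))) → 4
  (S ∪ π[w,g]((S − π[w,g](ρ[g/e](ρ[w/u](R)))))) → 8
  σ[w='t']((S ∪ π[w,g]((S − π[w,g](ρ[g/e](ρ[w/u](R))))))) → 2
  π[w](σ[w='t']((S ∪ π[w,g]((S − π[w,g](ρ[g/e](ρ[w/u](R)))))))) → 2

== RESULT ==
w
t
t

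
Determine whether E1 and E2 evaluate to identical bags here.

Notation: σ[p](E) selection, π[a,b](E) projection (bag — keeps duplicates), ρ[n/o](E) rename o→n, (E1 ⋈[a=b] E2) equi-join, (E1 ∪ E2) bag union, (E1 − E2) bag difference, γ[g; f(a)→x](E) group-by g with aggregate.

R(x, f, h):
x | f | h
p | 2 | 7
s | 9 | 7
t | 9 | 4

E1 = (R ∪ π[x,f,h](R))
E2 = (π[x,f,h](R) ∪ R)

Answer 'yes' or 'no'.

E1 stepwise |·|:
  R → 3
  R → 3
  π[x,f,h](R) → 3
  (R ∪ π[x,f,h](R)) → 6
E2 stepwise |·|:
  R → 3
  π[x,f,h](R) → 3
  R → 3
  (π[x,f,h](R) ∪ R) → 6

E1 and E2 produce the same multiset:
x | f | h
p | 2 | 7
p | 2 | 7
s | 9 | 7
s | 9 | 7
t | 9 | 4
t | 9 | 4

yes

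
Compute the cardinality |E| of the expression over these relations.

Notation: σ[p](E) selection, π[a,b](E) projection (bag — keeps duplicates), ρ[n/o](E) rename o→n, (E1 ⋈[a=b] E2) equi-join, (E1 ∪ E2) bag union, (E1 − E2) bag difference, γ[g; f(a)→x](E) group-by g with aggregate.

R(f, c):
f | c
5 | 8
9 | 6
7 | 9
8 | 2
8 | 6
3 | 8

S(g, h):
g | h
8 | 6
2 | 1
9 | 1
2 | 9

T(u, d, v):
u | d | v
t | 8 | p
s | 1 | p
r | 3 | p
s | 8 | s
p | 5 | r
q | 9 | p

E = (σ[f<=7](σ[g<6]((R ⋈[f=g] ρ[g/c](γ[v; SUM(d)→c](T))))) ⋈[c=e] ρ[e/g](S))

Per-node cardinality:
  R → 6
  T → 6
  γ[v; SUM(d)→c](T) → 3
  ρ[g/c](γ[v; SUM(d)→c](T)) → 3
  (R ⋈[f=g] ρ[g/c](γ[v; SUM(d)→c](T))) → 3
  σ[g<6]((R ⋈[f=g] ρ[g/c](γ[v; SUM(d)→c](T)))) → 1
  σ[f<=7](σ[g<6]((R ⋈[f=g] ρ[g/c](γ[v; SUM(d)→c](T))))) → 1
  S → 4
  ρ[e/g](S) → 4
  (σ[f<=7](σ[g<6]((R ⋈[f=g] ρ[g/c](γ[v; SUM(d)→c](T))))) ⋈[c=e] ρ[e/g](S)) → 1

|E| = 1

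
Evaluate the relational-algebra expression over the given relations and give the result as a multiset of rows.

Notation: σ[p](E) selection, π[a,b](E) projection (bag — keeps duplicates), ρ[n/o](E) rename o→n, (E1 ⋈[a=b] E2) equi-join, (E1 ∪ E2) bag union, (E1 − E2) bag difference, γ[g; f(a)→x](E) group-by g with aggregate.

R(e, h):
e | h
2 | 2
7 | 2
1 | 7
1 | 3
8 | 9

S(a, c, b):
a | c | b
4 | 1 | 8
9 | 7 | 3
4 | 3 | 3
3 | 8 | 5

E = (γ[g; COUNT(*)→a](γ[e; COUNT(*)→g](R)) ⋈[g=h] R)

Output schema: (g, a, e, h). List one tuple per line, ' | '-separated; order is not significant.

Row counts bottom-up:
  R → 5
  γ[e; COUNT(*)→g](R) → 4
  γ[g; COUNT(*)→a](γ[e; COUNT(*)→g](R)) → 2
  R → 5
  (γ[g; COUNT(*)→a](γ[e; COUNT(*)→g](R)) ⋈[g=h] R) → 2

== RESULT ==
g | a | e | h
2 | 1 | 2 | 2
2 | 1 | 7 | 2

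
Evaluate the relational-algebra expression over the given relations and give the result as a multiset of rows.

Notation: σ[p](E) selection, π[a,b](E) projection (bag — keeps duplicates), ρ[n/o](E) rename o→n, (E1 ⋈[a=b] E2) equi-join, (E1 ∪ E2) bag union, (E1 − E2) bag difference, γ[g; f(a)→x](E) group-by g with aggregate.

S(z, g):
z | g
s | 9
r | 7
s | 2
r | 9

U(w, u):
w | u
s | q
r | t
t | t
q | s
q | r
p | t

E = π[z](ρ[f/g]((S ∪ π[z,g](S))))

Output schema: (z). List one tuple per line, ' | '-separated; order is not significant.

Row counts bottom-up:
  S → 4
  S → 4
  π[z,g](S) → 4
  (S ∪ π[z,g](S)) → 8
  ρ[f/g]((S ∪ π[z,g](S))) → 8
  π[z](ρ[f/g]((S ∪ π[z,g](S)))) → 8

== RESULT ==
z
r
r
r
r
s
s
s
s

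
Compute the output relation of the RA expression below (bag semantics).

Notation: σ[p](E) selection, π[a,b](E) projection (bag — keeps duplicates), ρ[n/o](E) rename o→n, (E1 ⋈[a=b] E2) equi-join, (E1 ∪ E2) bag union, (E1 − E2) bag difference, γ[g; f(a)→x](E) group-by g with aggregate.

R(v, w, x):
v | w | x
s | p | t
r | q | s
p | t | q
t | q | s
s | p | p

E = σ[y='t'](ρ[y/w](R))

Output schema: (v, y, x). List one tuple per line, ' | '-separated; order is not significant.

Subexpression sizes:
  R → 5
  ρ[y/w](R) → 5
  σ[y='t'](ρ[y/w](R)) → 1

== RESULT ==
v | y | x
p | t | q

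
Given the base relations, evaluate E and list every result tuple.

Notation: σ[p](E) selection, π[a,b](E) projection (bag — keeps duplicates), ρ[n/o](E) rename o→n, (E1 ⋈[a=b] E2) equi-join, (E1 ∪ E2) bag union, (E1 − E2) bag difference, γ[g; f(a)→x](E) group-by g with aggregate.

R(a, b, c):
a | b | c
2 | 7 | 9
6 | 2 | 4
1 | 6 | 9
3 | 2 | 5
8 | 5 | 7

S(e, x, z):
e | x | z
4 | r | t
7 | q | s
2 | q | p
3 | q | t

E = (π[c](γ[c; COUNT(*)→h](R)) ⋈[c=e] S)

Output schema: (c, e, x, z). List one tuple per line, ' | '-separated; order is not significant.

Row counts bottom-up:
  R → 5
  γ[c; COUNT(*)→h](R) → 4
  π[c](γ[c; COUNT(*)→h](R)) → 4
  S → 4
  (π[c](γ[c; COUNT(*)→h](R)) ⋈[c=e] S) → 2

== RESULT ==
c | e | x | z
4 | 4 | r | t
7 | 7 | q | s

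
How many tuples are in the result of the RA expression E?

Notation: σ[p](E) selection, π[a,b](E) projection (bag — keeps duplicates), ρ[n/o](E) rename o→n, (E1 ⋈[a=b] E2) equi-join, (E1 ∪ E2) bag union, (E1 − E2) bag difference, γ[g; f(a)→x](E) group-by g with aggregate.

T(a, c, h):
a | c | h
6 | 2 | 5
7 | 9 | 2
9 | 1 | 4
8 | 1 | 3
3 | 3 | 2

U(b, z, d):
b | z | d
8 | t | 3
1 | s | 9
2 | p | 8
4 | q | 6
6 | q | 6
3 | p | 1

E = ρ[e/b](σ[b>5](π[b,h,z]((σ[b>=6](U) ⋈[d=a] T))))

Row counts bottom-up:
  U → 6
  σ[b>=6](U) → 2
  T → 5
  (σ[b>=6](U) ⋈[d=a] T) → 2
  π[b,h,z]((σ[b>=6](U) ⋈[d=a] T)) → 2
  σ[b>5](π[b,h,z]((σ[b>=6](U) ⋈[d=a] T))) → 2
  ρ[e/b](σ[b>5](π[b,h,z]((σ[b>=6](U) ⋈[d=a] T)))) → 2

|E| = 2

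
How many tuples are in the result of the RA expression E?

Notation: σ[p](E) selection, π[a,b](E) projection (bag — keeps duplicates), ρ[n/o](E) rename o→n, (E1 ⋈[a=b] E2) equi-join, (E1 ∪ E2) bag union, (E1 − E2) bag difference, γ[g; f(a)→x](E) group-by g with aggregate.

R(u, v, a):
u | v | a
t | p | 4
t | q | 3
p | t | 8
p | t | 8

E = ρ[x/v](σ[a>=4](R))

Row counts bottom-up:
  R → 4
  σ[a>=4](R) → 3
  ρ[x/v](σ[a>=4](R)) → 3

|E| = 3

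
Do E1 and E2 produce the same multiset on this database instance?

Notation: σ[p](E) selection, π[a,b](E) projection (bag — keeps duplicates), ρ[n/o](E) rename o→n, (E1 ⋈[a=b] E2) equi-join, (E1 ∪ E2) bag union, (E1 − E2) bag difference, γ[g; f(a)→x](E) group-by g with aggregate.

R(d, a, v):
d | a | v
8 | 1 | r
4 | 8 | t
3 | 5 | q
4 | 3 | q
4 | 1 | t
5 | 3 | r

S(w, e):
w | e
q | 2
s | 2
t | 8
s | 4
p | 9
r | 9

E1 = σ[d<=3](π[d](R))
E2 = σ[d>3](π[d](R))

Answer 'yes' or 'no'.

E1 subexpression sizes:
  R → 6
  π[d](R) → 6
  σ[d<=3](π[d](R)) → 1
E2 subexpression sizes:
  R → 6
  π[d](R) → 6
  σ[d>3](π[d](R)) → 5

E1 result:
d
3
E2 result:
d
4
4
4
5
8
Witness: (8,) appears 0× in E1 but 1× in E2.

no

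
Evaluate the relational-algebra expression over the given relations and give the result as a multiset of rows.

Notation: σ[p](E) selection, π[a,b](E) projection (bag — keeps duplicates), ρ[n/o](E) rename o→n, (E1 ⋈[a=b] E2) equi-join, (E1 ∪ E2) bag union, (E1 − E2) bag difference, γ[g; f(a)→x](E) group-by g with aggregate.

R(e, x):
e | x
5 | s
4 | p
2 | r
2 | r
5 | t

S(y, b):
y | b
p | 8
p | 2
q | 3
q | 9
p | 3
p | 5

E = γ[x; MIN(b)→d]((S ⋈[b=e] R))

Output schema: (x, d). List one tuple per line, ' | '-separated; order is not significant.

Stepwise |·|:
  S → 6
  R → 5
  (S ⋈[b=e] R) → 4
  γ[x; MIN(b)→d]((S ⋈[b=e] R)) → 3

== RESULT ==
x | d
r | 2
s | 5
t | 5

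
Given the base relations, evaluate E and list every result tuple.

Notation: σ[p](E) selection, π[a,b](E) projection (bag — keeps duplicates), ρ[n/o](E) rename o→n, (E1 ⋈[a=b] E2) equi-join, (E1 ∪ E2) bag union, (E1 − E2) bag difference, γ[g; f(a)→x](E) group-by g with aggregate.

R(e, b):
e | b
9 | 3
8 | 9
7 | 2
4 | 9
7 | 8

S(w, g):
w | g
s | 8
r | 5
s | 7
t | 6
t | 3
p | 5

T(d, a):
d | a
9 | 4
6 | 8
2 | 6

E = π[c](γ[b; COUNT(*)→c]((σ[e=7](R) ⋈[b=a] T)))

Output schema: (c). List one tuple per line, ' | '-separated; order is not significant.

Per-node cardinality:
  R → 5
  σ[e=7](R) → 2
  T → 3
  (σ[e=7](R) ⋈[b=a] T) → 1
  γ[b; COUNT(*)→c]((σ[e=7](R) ⋈[b=a] T)) → 1
  π[c](γ[b; COUNT(*)→c]((σ[e=7](R) ⋈[b=a] T))) → 1

== RESULT ==
c
1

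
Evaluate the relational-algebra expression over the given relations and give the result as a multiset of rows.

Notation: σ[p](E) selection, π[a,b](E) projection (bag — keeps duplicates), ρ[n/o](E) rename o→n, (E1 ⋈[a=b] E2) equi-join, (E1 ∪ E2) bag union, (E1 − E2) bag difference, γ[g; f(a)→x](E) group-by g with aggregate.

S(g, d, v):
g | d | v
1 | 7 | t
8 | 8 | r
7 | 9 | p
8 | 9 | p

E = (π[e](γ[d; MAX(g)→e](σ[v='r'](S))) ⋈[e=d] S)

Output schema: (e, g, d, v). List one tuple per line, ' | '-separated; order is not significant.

Subexpression sizes:
  S → 4
  σ[v='r'](S) → 1
  γ[d; MAX(g)→e](σ[v='r'](S)) → 1
  π[e](γ[d; MAX(g)→e](σ[v='r'](S))) → 1
  S → 4
  (π[e](γ[d; MAX(g)→e](σ[v='r'](S))) ⋈[e=d] S) → 1

== RESULT ==
e | g | d | v
8 | 8 | 8 | r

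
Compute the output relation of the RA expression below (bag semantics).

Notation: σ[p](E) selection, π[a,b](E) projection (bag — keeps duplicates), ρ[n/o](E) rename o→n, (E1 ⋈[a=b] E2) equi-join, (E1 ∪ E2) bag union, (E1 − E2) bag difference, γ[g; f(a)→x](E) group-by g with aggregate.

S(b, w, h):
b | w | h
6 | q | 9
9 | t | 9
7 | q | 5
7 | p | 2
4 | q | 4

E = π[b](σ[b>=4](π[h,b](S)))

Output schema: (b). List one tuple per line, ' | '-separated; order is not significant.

Subexpression sizes:
  S → 5
  π[h,b](S) → 5
  σ[b>=4](π[h,b](S)) → 5
  π[b](σ[b>=4](π[h,b](S))) → 5

== RESULT ==
b
4
6
7
7
9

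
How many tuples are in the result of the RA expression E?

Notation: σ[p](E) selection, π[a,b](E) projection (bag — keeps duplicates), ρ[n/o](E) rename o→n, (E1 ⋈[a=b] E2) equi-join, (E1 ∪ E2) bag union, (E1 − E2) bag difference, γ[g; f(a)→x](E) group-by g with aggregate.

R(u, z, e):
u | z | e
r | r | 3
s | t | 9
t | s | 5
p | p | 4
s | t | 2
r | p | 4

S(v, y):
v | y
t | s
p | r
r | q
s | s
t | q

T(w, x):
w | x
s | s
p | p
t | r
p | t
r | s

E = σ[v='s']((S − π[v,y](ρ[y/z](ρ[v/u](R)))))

Stepwise |·|:
  S → 5
  R → 6
  ρ[v/u](R) → 6
  ρ[y/z](ρ[v/u](R)) → 6
  π[v,y](ρ[y/z](ρ[v/u](R))) → 6
  (S − π[v,y](ρ[y/z](ρ[v/u](R)))) → 4
  σ[v='s']((S − π[v,y](ρ[y/z](ρ[v/u](R))))) → 1

|E| = 1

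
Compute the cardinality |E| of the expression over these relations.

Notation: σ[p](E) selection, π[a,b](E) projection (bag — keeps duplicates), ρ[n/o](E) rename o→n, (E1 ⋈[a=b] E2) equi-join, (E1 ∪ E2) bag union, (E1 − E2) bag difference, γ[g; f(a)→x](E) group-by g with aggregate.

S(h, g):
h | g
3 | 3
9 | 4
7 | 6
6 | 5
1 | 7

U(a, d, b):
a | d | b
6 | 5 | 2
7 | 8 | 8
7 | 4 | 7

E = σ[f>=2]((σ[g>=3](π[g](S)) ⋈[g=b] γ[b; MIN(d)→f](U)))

Stepwise |·|:
  S → 5
  π[g](S) → 5
  σ[g>=3](π[g](S)) → 5
  U → 3
  γ[b; MIN(d)→f](U) → 3
  (σ[g>=3](π[g](S)) ⋈[g=b] γ[b; MIN(d)→f](U)) → 1
  σ[f>=2]((σ[g>=3](π[g](S)) ⋈[g=b] γ[b; MIN(d)→f](U))) → 1

|E| = 1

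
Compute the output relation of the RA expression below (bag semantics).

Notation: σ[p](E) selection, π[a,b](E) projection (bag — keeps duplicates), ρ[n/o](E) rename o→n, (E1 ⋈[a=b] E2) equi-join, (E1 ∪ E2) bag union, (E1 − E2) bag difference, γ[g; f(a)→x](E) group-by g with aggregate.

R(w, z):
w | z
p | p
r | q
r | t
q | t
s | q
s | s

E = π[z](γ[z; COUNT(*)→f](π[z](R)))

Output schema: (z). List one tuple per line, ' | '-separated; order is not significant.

Per-node cardinality:
  R → 6
  π[z](R) → 6
  γ[z; COUNT(*)→f](π[z](R)) → 4
  π[z](γ[z; COUNT(*)→f](π[z](R))) → 4

== RESULT ==
z
p
q
s
t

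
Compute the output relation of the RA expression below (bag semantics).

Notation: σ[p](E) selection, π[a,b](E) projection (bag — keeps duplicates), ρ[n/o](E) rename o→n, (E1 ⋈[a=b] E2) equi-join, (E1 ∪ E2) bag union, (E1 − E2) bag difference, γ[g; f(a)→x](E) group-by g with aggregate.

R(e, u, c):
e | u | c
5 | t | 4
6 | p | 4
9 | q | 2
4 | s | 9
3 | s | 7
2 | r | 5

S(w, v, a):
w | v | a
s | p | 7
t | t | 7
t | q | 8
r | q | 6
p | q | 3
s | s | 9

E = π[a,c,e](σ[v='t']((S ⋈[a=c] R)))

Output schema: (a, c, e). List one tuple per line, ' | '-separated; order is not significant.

Stepwise |·|:
  S → 6
  R → 6
  (S ⋈[a=c] R) → 3
  σ[v='t']((S ⋈[a=c] R)) → 1
  π[a,c,e](σ[v='t']((S ⋈[a=c] R))) → 1

== RESULT ==
a | c | e
7 | 7 | 3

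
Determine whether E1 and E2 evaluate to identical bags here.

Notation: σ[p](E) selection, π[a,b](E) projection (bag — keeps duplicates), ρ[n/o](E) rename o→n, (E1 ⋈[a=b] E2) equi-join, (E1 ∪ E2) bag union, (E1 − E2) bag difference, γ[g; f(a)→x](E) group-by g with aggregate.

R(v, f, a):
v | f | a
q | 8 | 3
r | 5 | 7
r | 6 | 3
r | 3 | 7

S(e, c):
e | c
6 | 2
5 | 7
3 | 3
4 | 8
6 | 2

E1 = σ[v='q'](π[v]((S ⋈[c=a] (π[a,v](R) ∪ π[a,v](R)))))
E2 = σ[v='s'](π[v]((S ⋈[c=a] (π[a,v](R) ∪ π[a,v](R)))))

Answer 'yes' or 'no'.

E1 stepwise |·|:
  S → 5
  R → 4
  π[a,v](R) → 4
  R → 4
  π[a,v](R) → 4
  (π[a,v](R) ∪ π[a,v](R)) → 8
  (S ⋈[c=a] (π[a,v](R) ∪ π[a,v](R))) → 8
  π[v]((S ⋈[c=a] (π[a,v](R) ∪ π[a,v](R)))) → 8
  σ[v='q'](π[v]((S ⋈[c=a] (π[a,v](R) ∪ π[a,v](R))))) → 2
E2 stepwise |·|:
  S → 5
  R → 4
  π[a,v](R) → 4
  R → 4
  π[a,v](R) → 4
  (π[a,v](R) ∪ π[a,v](R)) → 8
  (S ⋈[c=a] (π[a,v](R) ∪ π[a,v](R))) → 8
  π[v]((S ⋈[c=a] (π[a,v](R) ∪ π[a,v](R)))) → 8
  σ[v='s'](π[v]((S ⋈[c=a] (π[a,v](R) ∪ π[a,v](R))))) → 0

E1 result:
v
q
q
E2 result:
v
(0 rows)
Witness: ('q',) appears 2× in E1 but 0× in E2.

no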